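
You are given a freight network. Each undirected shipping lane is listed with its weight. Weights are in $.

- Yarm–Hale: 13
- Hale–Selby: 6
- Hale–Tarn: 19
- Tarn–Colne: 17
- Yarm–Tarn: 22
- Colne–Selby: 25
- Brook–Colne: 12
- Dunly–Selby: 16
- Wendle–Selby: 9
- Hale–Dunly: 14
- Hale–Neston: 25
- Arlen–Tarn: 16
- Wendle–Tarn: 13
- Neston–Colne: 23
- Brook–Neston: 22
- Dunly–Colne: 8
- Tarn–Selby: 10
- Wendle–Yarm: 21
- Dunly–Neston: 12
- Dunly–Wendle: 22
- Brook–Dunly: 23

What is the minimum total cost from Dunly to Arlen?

$41

Shortest distances from Dunly:
Dunly: 0
Colne: 8  (via Dunly)
Neston: 12  (via Dunly)
Hale: 14  (via Dunly)
Selby: 16  (via Dunly)
Brook: 20  (via Colne)
Wendle: 22  (via Dunly)
Tarn: 25  (via Colne)
Yarm: 27  (via Hale)
Arlen: 41  (via Tarn)
Shortest route: Dunly–Colne–Tarn–Arlen = $41.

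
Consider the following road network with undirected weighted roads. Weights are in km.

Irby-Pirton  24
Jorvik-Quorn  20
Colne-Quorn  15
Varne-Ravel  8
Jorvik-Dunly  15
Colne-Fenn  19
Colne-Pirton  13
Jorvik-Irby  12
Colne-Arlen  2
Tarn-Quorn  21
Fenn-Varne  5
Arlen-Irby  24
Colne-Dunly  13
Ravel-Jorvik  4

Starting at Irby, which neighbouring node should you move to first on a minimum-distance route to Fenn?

Candidate routes:
Irby - Pirton - Colne - Fenn: 24+13+19 = 56
Irby - Jorvik - Ravel - Varne - Fenn: 12+4+8+5 = 29
Irby - Arlen - Colne - Fenn: 24+2+19 = 45
The minimum is 29 km via Irby - Jorvik - Ravel - Varne - Fenn.
So from Irby the first move is to Jorvik.

Jorvik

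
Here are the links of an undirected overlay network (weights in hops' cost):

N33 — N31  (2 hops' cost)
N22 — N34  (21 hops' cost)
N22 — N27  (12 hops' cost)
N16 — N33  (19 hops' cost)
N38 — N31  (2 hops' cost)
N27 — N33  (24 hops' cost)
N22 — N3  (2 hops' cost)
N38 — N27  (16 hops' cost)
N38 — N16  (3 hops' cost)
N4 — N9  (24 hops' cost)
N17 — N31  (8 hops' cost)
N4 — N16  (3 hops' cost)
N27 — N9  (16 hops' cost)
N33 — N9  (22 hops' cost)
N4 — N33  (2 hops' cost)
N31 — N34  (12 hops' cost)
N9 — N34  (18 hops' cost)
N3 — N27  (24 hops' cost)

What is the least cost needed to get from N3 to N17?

40 hops' cost

Shortest distances from N3:
N3: 0
N22: 2  (via N3)
N27: 14  (via N22)
N34: 23  (via N22)
N9: 30  (via N27)
N38: 30  (via N27)
N31: 32  (via N38)
N16: 33  (via N38)
N33: 34  (via N31)
N4: 36  (via N16)
N17: 40  (via N31)
Shortest route: N3 → N22 → N27 → N38 → N31 → N17 = 40 hops' cost.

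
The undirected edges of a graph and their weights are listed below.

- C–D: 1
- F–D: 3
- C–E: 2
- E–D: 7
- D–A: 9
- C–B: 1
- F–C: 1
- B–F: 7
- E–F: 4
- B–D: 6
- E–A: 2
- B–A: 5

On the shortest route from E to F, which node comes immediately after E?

C

Compare a few routes:
E–F: 4 = 4
E–C–F: 2+1 = 3
Cheapest is E–C–F at 3.
So from E the first move is to C.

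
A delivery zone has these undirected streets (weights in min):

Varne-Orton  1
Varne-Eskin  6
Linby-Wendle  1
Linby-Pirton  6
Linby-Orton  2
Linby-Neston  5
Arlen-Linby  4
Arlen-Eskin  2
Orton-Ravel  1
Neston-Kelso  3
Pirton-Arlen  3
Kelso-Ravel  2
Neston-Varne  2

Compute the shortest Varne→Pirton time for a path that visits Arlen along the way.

10 min

Shortest Varne→Arlen: Varne–Orton–Linby–Arlen = 7
Shortest Arlen→Pirton: Arlen–Pirton = 3
Total via Arlen: 7 + 3 = 10 min.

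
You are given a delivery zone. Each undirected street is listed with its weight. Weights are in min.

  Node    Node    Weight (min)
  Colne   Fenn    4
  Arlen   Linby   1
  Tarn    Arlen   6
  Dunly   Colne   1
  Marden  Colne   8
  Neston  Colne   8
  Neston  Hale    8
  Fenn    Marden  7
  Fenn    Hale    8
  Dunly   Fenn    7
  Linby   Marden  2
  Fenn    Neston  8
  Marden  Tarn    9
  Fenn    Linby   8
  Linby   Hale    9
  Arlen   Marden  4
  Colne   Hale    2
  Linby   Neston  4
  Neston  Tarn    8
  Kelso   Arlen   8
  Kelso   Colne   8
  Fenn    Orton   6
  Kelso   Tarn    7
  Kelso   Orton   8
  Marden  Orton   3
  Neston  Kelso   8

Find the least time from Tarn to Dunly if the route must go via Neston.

17 min

Best Tarn to Neston: Tarn → Neston costing 8
Shortest Neston→Dunly: Neston → Colne → Dunly = 9
Total via Neston: 8 + 9 = 17 min.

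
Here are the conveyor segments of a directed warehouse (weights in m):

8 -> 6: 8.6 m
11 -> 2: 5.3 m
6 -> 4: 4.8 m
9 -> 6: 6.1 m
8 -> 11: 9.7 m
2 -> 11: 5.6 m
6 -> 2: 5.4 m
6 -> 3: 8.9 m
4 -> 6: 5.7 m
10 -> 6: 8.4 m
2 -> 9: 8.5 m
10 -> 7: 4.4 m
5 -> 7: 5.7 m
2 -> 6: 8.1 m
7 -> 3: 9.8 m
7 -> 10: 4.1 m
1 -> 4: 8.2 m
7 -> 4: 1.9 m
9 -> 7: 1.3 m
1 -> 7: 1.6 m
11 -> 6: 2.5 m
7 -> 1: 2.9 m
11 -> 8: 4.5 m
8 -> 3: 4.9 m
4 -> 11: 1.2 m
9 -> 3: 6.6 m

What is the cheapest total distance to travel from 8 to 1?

Settle nodes by increasing distance from 8:
8: 0
3: 4.9  (via 8)
6: 8.6  (via 8)
11: 9.7  (via 8)
4: 13.4  (via 6)
2: 14  (via 6)
9: 22.5  (via 2)
7: 23.8  (via 9)
1: 26.7  (via 7)
Shortest route: 8 → 6 → 2 → 9 → 7 → 1 = 26.7 m.

26.7 m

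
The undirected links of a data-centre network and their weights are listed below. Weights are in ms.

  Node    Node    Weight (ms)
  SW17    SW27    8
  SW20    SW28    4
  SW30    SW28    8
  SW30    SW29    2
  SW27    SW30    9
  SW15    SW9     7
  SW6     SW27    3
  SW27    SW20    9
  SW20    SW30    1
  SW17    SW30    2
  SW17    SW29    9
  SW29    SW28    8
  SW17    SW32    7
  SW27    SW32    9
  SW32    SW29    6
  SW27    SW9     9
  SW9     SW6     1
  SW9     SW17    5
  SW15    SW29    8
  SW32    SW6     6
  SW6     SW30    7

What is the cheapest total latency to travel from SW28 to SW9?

Enumerating some paths:
SW28 → SW30 → SW17 → SW9: 8+2+5 = 15
SW28 → SW20 → SW30 → SW6 → SW9: 4+1+7+1 = 13
SW28 → SW20 → SW30 → SW17 → SW9: 4+1+2+5 = 12
The minimum is 12 ms via SW28 → SW20 → SW30 → SW17 → SW9.

12 ms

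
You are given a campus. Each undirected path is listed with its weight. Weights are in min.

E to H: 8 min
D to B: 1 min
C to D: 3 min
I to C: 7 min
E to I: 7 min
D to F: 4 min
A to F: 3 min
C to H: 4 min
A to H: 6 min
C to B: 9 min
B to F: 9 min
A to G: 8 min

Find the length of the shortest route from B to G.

Candidate routes:
B - F - A - G: 9+3+8 = 20
B - D - F - A - G: 1+4+3+8 = 16
Cheapest is B - D - F - A - G at 16 min.

16 min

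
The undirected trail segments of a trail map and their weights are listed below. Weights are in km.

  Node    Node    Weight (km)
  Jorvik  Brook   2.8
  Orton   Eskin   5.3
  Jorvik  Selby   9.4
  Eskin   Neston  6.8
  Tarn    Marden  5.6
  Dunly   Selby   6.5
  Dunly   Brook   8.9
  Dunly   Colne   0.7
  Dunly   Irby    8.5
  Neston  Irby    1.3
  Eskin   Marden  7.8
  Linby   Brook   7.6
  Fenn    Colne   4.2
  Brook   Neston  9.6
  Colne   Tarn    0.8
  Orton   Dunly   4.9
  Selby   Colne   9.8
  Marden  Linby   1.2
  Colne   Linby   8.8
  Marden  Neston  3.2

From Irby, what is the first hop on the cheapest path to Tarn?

Dunly

Compare a few routes:
Irby - Dunly - Colne - Tarn: 8.5+0.7+0.8 = 10
Irby - Neston - Marden - Tarn: 1.3+3.2+5.6 = 10.1
The minimum is 10 km via Irby - Dunly - Colne - Tarn.
So from Irby the first move is to Dunly.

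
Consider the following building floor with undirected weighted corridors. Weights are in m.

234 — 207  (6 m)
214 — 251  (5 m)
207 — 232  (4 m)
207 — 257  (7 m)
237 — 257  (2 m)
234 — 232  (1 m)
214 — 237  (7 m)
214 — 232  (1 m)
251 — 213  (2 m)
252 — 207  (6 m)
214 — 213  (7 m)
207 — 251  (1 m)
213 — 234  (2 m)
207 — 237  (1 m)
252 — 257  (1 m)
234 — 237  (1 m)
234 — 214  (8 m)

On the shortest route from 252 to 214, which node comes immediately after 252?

257

Compare a few routes:
252–257–237–207–232–214: 1+2+1+4+1 = 9
252–207–237–234–232–214: 6+1+1+1+1 = 10
252–257–237–234–232–214: 1+2+1+1+1 = 6
The minimum is 6 m via 252–257–237–234–232–214.
So from 252 the first move is to 257.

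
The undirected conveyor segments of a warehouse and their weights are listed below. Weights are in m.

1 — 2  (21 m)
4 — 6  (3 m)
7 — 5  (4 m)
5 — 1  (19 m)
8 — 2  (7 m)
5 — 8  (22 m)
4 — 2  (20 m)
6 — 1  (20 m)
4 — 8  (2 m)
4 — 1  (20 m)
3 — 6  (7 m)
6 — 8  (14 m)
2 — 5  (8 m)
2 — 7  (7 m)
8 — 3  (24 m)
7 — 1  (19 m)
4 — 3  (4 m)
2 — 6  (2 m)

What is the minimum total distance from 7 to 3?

16 m

Settle nodes by increasing distance from 7:
7: 0
5: 4  (via 7)
2: 7  (via 7)
6: 9  (via 2)
4: 12  (via 6)
8: 14  (via 2)
3: 16  (via 6)
Shortest route: 7 → 2 → 6 → 3 = 16 m.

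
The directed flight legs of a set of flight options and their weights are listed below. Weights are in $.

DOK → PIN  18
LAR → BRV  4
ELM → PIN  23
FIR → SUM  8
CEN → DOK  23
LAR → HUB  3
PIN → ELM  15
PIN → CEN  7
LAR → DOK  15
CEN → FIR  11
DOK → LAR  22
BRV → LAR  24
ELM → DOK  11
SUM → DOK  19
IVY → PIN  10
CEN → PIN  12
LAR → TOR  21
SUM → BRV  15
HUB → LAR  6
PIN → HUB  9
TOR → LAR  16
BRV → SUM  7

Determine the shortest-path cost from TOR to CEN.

$56

Running Dijkstra from TOR:
TOR: 0
LAR: 16  (via TOR)
HUB: 19  (via LAR)
BRV: 20  (via LAR)
SUM: 27  (via BRV)
DOK: 31  (via LAR)
PIN: 49  (via DOK)
CEN: 56  (via PIN)
Shortest route: TOR–LAR–DOK–PIN–CEN = $56.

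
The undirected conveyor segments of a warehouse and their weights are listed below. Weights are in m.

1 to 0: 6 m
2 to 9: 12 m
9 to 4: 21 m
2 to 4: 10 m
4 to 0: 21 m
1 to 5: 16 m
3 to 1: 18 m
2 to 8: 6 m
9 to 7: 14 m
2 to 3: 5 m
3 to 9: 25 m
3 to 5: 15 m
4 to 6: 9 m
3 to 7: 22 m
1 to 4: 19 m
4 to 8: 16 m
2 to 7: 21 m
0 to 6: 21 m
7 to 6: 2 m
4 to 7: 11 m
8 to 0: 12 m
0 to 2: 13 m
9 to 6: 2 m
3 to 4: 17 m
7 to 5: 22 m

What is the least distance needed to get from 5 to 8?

Shortest distances from 5:
5: 0
3: 15  (via 5)
1: 16  (via 5)
2: 20  (via 3)
0: 22  (via 1)
7: 22  (via 5)
6: 24  (via 7)
8: 26  (via 2)
Shortest route: 5–3–2–8 = 26 m.

26 m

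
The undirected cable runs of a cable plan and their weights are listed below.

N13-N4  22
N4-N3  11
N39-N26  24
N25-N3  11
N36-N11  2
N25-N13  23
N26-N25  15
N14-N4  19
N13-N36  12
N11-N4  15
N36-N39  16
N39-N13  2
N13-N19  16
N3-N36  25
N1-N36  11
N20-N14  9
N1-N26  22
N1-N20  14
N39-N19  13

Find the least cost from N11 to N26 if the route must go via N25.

52

Shortest N11→N25: N11–N36–N13–N25 = 37
Best N25 to N26: N25–N26 costing 15
Total via N25: 37 + 15 = 52.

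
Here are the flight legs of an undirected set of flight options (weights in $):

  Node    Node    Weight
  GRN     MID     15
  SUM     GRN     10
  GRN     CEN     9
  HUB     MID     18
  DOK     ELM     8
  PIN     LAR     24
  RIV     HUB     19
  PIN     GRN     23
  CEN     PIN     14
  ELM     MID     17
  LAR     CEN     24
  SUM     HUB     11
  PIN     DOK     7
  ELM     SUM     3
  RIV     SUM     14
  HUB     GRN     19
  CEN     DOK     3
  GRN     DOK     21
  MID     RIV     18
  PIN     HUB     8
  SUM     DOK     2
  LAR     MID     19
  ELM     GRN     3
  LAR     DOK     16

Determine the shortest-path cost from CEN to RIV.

Compare a few routes:
CEN–DOK–ELM–SUM–RIV: 3+8+3+14 = 28
CEN–DOK–SUM–RIV: 3+2+14 = 19
CEN–GRN–ELM–SUM–RIV: 9+3+3+14 = 29
Cheapest is CEN–DOK–SUM–RIV at $19.

$19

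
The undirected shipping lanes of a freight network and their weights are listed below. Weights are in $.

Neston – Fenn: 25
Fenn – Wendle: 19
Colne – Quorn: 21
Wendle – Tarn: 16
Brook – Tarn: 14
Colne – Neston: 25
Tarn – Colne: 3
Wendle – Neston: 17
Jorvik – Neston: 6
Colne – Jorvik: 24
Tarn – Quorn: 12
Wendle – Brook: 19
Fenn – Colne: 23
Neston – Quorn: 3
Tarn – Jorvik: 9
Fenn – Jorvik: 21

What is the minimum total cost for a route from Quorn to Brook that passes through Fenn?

Best Quorn to Fenn: Quorn–Neston–Fenn costing 28
Shortest Fenn→Brook: Fenn–Wendle–Brook = 38
Total via Fenn: 28 + 38 = $66.

$66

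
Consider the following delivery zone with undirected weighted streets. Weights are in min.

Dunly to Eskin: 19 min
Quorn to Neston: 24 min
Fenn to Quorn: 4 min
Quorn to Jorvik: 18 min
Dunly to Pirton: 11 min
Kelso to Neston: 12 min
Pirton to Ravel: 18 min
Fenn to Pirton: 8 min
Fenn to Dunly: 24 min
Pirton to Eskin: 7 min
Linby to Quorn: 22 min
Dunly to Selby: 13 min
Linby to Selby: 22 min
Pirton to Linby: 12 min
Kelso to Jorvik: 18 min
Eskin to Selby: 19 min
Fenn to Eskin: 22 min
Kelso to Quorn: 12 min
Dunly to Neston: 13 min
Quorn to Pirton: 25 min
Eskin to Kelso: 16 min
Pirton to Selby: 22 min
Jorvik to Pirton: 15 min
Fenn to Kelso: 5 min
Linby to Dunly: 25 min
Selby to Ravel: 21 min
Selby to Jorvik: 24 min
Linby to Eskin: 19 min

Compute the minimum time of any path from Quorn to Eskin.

19 min

Candidate routes:
Quorn - Fenn - Pirton - Eskin: 4+8+7 = 19
Quorn - Kelso - Eskin: 12+16 = 28
Quorn - Fenn - Kelso - Eskin: 4+5+16 = 25
Quorn - Fenn - Eskin: 4+22 = 26
The minimum is 19 min via Quorn - Fenn - Pirton - Eskin.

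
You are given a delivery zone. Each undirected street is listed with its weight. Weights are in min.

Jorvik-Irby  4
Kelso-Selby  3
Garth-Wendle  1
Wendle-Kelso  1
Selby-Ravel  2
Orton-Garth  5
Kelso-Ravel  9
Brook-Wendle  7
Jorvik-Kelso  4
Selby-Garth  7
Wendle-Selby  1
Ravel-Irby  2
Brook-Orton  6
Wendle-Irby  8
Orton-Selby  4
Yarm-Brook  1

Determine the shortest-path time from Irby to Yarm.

13 min

Compare a few routes:
Irby → Ravel → Selby → Wendle → Brook → Yarm: 2+2+1+7+1 = 13
Irby → Ravel → Selby → Orton → Brook → Yarm: 2+2+4+6+1 = 15
The minimum is 13 min via Irby → Ravel → Selby → Wendle → Brook → Yarm.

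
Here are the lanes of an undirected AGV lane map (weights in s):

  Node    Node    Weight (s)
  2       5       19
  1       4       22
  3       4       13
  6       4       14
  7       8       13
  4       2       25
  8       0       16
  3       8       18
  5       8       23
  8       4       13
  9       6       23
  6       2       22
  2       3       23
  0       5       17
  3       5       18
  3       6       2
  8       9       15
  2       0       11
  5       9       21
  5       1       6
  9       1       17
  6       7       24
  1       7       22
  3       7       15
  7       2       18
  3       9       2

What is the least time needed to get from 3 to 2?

Shortest distances from 3:
3: 0
6: 2  (via 3)
9: 2  (via 3)
4: 13  (via 3)
7: 15  (via 3)
8: 17  (via 9)
5: 18  (via 3)
1: 19  (via 9)
2: 23  (via 3)
Shortest route: 3 → 2 = 23 s.

23 s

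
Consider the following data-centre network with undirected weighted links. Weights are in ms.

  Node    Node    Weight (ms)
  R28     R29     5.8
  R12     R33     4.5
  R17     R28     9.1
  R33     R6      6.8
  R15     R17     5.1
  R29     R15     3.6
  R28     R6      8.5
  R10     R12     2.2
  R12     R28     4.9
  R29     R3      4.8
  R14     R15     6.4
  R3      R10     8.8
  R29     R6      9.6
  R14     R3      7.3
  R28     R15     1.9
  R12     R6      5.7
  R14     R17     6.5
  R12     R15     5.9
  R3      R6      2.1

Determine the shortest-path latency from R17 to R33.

Compare a few routes:
R17 - R28 - R12 - R33: 9.1+4.9+4.5 = 18.5
R17 - R15 - R28 - R12 - R33: 5.1+1.9+4.9+4.5 = 16.4
R17 - R15 - R12 - R33: 5.1+5.9+4.5 = 15.5
R17 - R28 - R15 - R12 - R33: 9.1+1.9+5.9+4.5 = 21.4
The minimum is 15.5 ms via R17 - R15 - R12 - R33.

15.5 ms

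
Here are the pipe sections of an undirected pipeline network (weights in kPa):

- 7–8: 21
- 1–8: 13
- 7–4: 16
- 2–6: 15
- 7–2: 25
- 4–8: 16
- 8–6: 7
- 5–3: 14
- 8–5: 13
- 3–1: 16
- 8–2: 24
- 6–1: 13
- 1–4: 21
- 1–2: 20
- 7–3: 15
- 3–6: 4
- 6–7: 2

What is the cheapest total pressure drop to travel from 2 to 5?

Enumerating some paths:
2 - 6 - 8 - 5: 15+7+13 = 35
2 - 8 - 5: 24+13 = 37
2 - 7 - 6 - 3 - 5: 25+2+4+14 = 45
2 - 6 - 3 - 5: 15+4+14 = 33
Cheapest is 2 - 6 - 3 - 5 at 33 kPa.

33 kPa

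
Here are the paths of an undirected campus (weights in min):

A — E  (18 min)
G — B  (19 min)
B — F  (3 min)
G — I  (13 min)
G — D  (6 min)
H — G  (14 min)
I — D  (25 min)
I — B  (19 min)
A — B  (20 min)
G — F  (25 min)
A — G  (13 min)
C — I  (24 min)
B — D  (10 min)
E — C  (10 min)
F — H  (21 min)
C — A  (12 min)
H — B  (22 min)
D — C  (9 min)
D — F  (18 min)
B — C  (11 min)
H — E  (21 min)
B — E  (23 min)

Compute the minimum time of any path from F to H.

Enumerating some paths:
F - B - H: 3+22 = 25
F - H: 21 = 21
F - B - D - G - H: 3+10+6+14 = 33
The minimum is 21 min via F - H.

21 min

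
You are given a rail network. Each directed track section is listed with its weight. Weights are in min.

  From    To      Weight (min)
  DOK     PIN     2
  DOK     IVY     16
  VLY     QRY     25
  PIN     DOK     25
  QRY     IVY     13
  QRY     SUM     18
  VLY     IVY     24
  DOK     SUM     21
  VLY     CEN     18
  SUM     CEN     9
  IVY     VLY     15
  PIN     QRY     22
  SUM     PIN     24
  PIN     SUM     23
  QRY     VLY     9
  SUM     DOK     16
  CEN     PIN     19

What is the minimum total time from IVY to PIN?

52 min

Enumerating some paths:
IVY - VLY - CEN - PIN: 15+18+19 = 52
IVY - VLY - QRY - SUM - DOK - PIN: 15+25+18+16+2 = 76
Cheapest is IVY - VLY - CEN - PIN at 52 min.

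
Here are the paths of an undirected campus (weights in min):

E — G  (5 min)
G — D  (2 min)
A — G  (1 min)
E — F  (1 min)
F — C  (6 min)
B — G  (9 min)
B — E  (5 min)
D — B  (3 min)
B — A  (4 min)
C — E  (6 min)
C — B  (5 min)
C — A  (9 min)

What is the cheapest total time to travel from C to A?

Compare a few routes:
C → A: 9 = 9
C → B → D → G → A: 5+3+2+1 = 11
Cheapest is C → A at 9 min.

9 min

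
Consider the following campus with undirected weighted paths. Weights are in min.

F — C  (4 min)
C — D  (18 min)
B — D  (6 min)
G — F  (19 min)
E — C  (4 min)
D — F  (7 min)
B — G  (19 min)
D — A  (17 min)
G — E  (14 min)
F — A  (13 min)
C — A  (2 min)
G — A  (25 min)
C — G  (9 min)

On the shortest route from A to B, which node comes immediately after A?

C

Compare a few routes:
A - C - F - D - B: 2+4+7+6 = 19
A - C - D - B: 2+18+6 = 26
A - D - B: 17+6 = 23
A - F - D - B: 13+7+6 = 26
The minimum is 19 min via A - C - F - D - B.
So from A the first move is to C.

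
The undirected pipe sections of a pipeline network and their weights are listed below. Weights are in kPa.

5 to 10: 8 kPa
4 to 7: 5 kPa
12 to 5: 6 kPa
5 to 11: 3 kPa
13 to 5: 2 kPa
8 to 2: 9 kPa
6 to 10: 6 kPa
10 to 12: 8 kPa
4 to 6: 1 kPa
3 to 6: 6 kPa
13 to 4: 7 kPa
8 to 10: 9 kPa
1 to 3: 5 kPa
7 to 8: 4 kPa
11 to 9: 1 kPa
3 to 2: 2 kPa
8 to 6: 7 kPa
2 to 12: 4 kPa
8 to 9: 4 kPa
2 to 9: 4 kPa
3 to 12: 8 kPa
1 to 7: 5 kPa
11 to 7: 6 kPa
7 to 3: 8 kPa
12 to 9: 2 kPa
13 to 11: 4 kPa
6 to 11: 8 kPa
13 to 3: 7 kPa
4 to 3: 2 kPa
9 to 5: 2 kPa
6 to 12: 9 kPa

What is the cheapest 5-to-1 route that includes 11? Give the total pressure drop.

14 kPa

Shortest 5→11: 5–11 = 3
Shortest 11→1: 11–7–1 = 11
Total via 11: 3 + 11 = 14 kPa.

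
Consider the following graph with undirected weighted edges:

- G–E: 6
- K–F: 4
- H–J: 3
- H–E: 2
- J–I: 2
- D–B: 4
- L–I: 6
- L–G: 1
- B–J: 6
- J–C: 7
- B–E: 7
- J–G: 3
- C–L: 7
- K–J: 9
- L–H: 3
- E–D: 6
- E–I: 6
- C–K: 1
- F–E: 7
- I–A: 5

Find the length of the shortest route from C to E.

12

Compare a few routes:
C → L → G → E: 7+1+6 = 14
C → K → J → H → E: 1+9+3+2 = 15
C → K → F → E: 1+4+7 = 12
Cheapest is C → K → F → E at 12.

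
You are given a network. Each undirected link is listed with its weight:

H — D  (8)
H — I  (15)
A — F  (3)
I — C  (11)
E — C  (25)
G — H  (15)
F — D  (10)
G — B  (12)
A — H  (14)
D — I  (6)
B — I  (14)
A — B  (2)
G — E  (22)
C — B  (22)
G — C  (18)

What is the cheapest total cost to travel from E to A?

Compare a few routes:
E–C–B–A: 25+22+2 = 49
E–G–B–A: 22+12+2 = 36
Cheapest is E–G–B–A at 36.

36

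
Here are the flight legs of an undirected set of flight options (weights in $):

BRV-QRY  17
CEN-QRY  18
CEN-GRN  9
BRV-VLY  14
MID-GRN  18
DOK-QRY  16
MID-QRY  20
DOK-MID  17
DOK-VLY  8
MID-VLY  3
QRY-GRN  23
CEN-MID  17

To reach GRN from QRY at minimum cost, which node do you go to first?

GRN

Candidate routes:
QRY–GRN: 23 = 23
QRY–MID–GRN: 20+18 = 38
QRY–CEN–GRN: 18+9 = 27
QRY–DOK–VLY–MID–GRN: 16+8+3+18 = 45
The minimum is $23 via QRY–GRN.
So from QRY the first move is to GRN.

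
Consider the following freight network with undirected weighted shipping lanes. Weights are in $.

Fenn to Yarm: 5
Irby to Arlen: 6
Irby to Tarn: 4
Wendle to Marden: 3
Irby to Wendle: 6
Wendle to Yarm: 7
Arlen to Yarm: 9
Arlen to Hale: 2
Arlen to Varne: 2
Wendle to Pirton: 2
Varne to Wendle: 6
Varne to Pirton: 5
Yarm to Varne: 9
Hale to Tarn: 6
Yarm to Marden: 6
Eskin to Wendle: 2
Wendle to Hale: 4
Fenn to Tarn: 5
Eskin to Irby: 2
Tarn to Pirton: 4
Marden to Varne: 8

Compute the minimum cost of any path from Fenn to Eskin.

Enumerating some paths:
Fenn–Tarn–Irby–Eskin: 5+4+2 = 11
Fenn–Tarn–Pirton–Wendle–Eskin: 5+4+2+2 = 13
Cheapest is Fenn–Tarn–Irby–Eskin at $11.

$11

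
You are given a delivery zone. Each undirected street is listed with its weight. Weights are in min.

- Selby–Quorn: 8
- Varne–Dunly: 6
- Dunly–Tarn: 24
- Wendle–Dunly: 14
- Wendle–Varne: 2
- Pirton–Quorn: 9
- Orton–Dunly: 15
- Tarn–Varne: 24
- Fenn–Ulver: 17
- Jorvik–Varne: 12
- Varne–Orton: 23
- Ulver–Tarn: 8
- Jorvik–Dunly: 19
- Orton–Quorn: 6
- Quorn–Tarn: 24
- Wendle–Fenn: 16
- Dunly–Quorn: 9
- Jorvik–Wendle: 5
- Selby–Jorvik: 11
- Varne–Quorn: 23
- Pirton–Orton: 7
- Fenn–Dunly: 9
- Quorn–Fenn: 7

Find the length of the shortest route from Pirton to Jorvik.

28 min

Compare a few routes:
Pirton–Quorn–Dunly–Varne–Wendle–Jorvik: 9+9+6+2+5 = 31
Pirton–Quorn–Selby–Jorvik: 9+8+11 = 28
Pirton–Orton–Quorn–Selby–Jorvik: 7+6+8+11 = 32
Cheapest is Pirton–Quorn–Selby–Jorvik at 28 min.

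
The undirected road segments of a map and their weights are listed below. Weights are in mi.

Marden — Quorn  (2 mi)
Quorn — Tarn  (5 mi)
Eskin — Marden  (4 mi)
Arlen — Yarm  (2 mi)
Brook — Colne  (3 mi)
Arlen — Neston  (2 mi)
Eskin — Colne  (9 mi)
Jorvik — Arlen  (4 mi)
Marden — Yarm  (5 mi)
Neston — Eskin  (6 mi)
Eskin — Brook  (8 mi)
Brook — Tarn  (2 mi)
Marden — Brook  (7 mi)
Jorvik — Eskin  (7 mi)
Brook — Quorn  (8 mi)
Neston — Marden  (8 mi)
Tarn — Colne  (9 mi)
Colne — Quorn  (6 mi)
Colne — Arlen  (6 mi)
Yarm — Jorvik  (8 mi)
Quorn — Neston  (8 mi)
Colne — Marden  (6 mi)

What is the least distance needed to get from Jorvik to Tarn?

Shortest distances from Jorvik:
Jorvik: 0
Arlen: 4  (via Jorvik)
Yarm: 6  (via Arlen)
Neston: 6  (via Arlen)
Eskin: 7  (via Jorvik)
Colne: 10  (via Arlen)
Marden: 11  (via Yarm)
Quorn: 13  (via Marden)
Brook: 13  (via Colne)
Tarn: 15  (via Brook)
Shortest route: Jorvik–Arlen–Colne–Brook–Tarn = 15 mi.

15 mi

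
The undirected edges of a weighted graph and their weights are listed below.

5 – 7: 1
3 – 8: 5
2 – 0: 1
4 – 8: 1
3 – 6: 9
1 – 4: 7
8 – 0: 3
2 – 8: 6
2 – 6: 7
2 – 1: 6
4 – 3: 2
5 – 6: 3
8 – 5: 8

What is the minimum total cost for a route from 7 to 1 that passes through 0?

19

Best 7 to 0: 7 → 5 → 8 → 0 costing 12
Best 0 to 1: 0 → 2 → 1 costing 7
Total via 0: 12 + 7 = 19.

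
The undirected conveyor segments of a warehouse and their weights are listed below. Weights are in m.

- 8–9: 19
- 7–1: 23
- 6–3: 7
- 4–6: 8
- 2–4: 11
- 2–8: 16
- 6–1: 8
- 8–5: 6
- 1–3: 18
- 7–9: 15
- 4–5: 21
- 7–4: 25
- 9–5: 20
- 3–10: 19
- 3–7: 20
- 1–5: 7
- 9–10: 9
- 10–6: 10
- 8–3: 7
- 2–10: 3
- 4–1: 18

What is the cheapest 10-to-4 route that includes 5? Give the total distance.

46 m

Best 10 to 5: 10 → 6 → 1 → 5 costing 25
Best 5 to 4: 5 → 4 costing 21
Total via 5: 25 + 21 = 46 m.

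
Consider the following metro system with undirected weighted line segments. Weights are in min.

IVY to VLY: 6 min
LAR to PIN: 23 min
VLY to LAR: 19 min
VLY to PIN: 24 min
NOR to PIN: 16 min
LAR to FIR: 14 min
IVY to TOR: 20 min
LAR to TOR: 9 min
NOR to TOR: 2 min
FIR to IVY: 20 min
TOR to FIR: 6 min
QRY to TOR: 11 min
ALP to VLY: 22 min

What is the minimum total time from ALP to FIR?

48 min

Shortest distances from ALP:
ALP: 0
VLY: 22  (via ALP)
IVY: 28  (via VLY)
LAR: 41  (via VLY)
PIN: 46  (via VLY)
TOR: 48  (via IVY)
FIR: 48  (via IVY)
Shortest route: ALP → VLY → IVY → FIR = 48 min.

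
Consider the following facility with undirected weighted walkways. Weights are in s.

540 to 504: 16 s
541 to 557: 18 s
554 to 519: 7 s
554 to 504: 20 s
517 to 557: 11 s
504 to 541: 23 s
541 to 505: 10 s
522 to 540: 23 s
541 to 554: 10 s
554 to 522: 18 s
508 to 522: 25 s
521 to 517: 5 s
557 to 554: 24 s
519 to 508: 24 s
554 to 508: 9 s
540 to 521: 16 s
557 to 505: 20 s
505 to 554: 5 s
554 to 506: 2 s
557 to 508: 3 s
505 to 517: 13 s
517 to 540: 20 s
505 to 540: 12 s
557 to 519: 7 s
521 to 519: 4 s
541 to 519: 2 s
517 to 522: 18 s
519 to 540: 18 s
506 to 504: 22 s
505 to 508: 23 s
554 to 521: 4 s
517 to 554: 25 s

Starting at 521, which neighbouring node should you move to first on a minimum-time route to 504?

Enumerating some paths:
521–554–506–504: 4+2+22 = 28
521–554–504: 4+20 = 24
521–519–541–504: 4+2+23 = 29
The minimum is 24 s via 521–554–504.
So from 521 the first move is to 554.

554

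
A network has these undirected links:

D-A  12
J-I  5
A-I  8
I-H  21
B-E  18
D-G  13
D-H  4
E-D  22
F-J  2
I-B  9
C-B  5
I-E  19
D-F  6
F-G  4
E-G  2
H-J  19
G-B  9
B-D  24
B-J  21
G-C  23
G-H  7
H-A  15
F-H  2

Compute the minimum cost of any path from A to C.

Running Dijkstra from A:
A: 0
I: 8  (via A)
D: 12  (via A)
J: 13  (via I)
F: 15  (via J)
H: 15  (via A)
B: 17  (via I)
G: 19  (via F)
E: 21  (via G)
C: 22  (via B)
Shortest route: A → I → B → C = 22.

22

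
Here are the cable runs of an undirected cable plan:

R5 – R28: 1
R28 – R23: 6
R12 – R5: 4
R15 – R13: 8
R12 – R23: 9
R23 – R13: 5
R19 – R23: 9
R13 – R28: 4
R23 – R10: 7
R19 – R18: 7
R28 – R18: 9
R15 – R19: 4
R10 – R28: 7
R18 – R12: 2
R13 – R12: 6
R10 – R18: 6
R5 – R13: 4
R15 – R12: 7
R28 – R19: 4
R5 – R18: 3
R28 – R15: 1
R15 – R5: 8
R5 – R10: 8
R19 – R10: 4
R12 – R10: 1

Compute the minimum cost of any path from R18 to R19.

Shortest distances from R18:
R18: 0
R12: 2  (via R18)
R10: 3  (via R12)
R5: 3  (via R18)
R28: 4  (via R5)
R15: 5  (via R28)
R13: 7  (via R5)
R19: 7  (via R18)
Shortest route: R18–R19 = 7.

7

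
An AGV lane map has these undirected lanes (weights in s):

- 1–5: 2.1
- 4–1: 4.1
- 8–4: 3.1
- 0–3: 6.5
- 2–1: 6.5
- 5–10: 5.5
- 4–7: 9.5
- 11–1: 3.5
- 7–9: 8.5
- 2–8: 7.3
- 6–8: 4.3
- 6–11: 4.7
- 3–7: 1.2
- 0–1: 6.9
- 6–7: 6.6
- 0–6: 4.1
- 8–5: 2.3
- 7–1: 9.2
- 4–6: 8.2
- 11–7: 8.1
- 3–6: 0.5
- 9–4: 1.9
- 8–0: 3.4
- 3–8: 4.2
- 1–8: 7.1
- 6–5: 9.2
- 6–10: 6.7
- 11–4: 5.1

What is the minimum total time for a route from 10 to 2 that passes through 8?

15.1 s

Best 10 to 8: 10–5–8 costing 7.8
Shortest 8→2: 8–2 = 7.3
Total via 8: 7.8 + 7.3 = 15.1 s.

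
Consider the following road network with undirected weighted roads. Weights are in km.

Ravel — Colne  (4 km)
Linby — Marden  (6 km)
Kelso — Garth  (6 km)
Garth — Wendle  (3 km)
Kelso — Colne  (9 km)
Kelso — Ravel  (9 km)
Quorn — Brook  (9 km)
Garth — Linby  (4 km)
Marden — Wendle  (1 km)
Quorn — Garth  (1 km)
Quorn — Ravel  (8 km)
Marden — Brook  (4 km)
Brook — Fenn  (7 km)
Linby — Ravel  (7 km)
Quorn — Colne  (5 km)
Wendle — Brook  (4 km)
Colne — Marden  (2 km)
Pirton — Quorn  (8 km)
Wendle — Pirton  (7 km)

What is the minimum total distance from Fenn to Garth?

Shortest distances from Fenn:
Fenn: 0
Brook: 7  (via Fenn)
Marden: 11  (via Brook)
Wendle: 11  (via Brook)
Colne: 13  (via Marden)
Garth: 14  (via Wendle)
Shortest route: Fenn → Brook → Wendle → Garth = 14 km.

14 km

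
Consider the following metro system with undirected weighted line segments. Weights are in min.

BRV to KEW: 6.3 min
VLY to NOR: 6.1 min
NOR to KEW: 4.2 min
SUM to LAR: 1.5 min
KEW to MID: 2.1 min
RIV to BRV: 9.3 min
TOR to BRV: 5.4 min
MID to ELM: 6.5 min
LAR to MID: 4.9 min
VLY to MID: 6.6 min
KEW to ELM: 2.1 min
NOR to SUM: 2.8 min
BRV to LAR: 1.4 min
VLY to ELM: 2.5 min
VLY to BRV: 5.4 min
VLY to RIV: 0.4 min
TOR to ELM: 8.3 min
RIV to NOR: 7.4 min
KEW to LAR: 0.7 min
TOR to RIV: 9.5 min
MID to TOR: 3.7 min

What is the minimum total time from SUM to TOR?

8 min

Compare a few routes:
SUM - LAR - KEW - MID - TOR: 1.5+0.7+2.1+3.7 = 8
SUM - LAR - BRV - TOR: 1.5+1.4+5.4 = 8.3
Cheapest is SUM - LAR - KEW - MID - TOR at 8 min.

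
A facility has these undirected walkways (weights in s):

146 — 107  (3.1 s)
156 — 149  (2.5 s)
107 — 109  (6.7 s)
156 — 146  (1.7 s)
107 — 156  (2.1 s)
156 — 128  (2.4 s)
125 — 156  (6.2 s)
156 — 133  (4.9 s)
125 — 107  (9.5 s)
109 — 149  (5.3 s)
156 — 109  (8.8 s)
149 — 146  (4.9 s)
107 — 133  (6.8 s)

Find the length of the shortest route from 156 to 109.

Shortest distances from 156:
156: 0
146: 1.7  (via 156)
107: 2.1  (via 156)
128: 2.4  (via 156)
149: 2.5  (via 156)
133: 4.9  (via 156)
125: 6.2  (via 156)
109: 7.8  (via 149)
Shortest route: 156–149–109 = 7.8 s.

7.8 s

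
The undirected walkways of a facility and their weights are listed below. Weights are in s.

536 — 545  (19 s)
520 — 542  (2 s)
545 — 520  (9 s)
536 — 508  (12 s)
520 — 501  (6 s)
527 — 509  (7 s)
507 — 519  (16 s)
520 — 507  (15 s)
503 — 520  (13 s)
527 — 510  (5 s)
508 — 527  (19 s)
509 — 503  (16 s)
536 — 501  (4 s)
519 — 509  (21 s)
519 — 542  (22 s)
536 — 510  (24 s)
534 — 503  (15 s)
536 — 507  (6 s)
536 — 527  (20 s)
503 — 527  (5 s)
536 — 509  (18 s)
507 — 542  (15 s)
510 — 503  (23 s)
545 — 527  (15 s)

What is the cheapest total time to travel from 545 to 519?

Running Dijkstra from 545:
545: 0
520: 9  (via 545)
542: 11  (via 520)
501: 15  (via 520)
527: 15  (via 545)
536: 19  (via 545)
510: 20  (via 527)
503: 20  (via 527)
509: 22  (via 527)
507: 24  (via 520)
508: 31  (via 536)
519: 33  (via 542)
Shortest route: 545 → 520 → 542 → 519 = 33 s.

33 s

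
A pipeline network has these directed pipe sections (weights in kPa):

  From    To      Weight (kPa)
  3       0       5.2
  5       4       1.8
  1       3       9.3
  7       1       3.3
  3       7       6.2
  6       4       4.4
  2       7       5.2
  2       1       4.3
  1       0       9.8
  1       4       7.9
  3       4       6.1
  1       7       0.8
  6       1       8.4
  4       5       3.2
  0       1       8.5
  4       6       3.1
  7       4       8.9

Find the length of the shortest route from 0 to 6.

19.5 kPa

Shortest distances from 0:
0: 0
1: 8.5  (via 0)
7: 9.3  (via 1)
4: 16.4  (via 1)
3: 17.8  (via 1)
6: 19.5  (via 4)
Shortest route: 0–1–4–6 = 19.5 kPa.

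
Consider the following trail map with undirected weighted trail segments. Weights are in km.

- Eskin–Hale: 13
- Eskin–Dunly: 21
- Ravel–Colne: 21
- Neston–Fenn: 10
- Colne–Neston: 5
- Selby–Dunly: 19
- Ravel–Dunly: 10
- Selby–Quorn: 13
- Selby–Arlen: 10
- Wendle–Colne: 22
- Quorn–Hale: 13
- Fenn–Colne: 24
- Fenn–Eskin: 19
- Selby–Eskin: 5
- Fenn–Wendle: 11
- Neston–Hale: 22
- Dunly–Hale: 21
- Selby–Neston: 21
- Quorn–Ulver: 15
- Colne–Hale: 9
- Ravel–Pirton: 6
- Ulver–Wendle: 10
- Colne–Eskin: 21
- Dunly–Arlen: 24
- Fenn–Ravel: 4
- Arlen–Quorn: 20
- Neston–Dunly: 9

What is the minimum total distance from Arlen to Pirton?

Shortest distances from Arlen:
Arlen: 0
Selby: 10  (via Arlen)
Eskin: 15  (via Selby)
Quorn: 20  (via Arlen)
Dunly: 24  (via Arlen)
Hale: 28  (via Eskin)
Neston: 31  (via Selby)
Fenn: 34  (via Eskin)
Ravel: 34  (via Dunly)
Ulver: 35  (via Quorn)
Colne: 36  (via Eskin)
Pirton: 40  (via Ravel)
Shortest route: Arlen → Dunly → Ravel → Pirton = 40 km.

40 km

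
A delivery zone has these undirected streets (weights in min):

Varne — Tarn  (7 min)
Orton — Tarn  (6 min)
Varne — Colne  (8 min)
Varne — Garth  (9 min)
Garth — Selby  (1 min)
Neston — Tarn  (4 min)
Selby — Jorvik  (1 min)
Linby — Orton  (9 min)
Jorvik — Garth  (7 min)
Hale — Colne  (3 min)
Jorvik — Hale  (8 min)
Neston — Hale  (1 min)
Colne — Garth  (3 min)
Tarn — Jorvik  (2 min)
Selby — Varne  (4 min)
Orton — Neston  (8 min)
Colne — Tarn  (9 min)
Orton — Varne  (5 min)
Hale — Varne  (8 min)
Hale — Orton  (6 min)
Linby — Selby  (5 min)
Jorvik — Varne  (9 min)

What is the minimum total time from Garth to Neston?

7 min

Shortest distances from Garth:
Garth: 0
Selby: 1  (via Garth)
Jorvik: 2  (via Selby)
Colne: 3  (via Garth)
Tarn: 4  (via Jorvik)
Varne: 5  (via Selby)
Hale: 6  (via Colne)
Linby: 6  (via Selby)
Neston: 7  (via Hale)
Shortest route: Garth–Colne–Hale–Neston = 7 min.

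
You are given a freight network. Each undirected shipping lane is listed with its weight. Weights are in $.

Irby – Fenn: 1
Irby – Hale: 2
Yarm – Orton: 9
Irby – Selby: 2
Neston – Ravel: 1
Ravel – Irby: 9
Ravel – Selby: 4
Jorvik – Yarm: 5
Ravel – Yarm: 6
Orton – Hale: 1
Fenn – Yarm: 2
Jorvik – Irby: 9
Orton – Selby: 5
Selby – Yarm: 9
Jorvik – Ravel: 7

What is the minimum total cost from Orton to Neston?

$10

Running Dijkstra from Orton:
Orton: 0
Hale: 1  (via Orton)
Irby: 3  (via Hale)
Fenn: 4  (via Irby)
Selby: 5  (via Orton)
Yarm: 6  (via Fenn)
Ravel: 9  (via Selby)
Neston: 10  (via Ravel)
Shortest route: Orton → Selby → Ravel → Neston = $10.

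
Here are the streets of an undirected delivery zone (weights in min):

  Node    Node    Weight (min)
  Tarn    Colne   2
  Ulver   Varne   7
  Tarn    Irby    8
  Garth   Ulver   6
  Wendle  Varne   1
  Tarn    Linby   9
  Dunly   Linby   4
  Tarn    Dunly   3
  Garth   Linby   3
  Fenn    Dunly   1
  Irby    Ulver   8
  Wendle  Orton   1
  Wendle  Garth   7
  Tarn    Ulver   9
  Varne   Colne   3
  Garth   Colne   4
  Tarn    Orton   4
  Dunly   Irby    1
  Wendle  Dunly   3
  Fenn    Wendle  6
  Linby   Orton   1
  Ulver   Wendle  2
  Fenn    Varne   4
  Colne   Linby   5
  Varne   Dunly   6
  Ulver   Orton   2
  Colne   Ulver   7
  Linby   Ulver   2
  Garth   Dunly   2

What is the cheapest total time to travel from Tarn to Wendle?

Settle nodes by increasing distance from Tarn:
Tarn: 0
Colne: 2  (via Tarn)
Dunly: 3  (via Tarn)
Fenn: 4  (via Dunly)
Orton: 4  (via Tarn)
Irby: 4  (via Dunly)
Garth: 5  (via Dunly)
Varne: 5  (via Colne)
Wendle: 5  (via Orton)
Shortest route: Tarn → Orton → Wendle = 5 min.

5 min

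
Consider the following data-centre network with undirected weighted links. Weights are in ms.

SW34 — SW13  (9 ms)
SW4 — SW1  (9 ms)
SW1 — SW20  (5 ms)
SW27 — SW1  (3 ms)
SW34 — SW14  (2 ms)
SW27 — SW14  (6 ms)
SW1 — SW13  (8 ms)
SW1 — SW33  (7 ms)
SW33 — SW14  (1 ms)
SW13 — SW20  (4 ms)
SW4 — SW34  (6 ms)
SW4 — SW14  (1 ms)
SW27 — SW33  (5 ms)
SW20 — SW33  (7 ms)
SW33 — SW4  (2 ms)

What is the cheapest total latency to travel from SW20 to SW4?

9 ms

Running Dijkstra from SW20:
SW20: 0
SW13: 4  (via SW20)
SW1: 5  (via SW20)
SW33: 7  (via SW20)
SW14: 8  (via SW33)
SW27: 8  (via SW1)
SW4: 9  (via SW33)
Shortest route: SW20–SW33–SW4 = 9 ms.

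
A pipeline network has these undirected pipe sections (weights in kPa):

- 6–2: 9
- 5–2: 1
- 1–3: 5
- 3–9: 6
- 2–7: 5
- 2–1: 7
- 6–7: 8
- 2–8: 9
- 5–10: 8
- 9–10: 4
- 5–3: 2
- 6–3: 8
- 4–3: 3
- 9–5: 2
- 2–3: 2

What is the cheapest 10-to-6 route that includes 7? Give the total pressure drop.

Shortest 10→7: 10–9–5–2–7 = 12
Shortest 7→6: 7–6 = 8
Total via 7: 12 + 8 = 20 kPa.

20 kPa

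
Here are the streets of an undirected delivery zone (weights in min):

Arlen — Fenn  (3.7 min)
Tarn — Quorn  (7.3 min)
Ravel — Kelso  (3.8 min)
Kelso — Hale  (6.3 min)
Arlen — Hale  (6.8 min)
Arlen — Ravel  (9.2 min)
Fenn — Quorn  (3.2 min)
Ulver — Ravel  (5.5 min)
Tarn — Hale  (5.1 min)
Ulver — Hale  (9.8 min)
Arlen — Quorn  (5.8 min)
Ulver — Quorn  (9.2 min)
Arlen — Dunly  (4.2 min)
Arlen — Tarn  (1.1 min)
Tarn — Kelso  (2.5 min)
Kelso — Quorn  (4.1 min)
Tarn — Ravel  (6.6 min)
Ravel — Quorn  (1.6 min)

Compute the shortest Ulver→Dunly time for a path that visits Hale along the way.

20.2 min

Shortest Ulver→Hale: Ulver → Hale = 9.8
Shortest Hale→Dunly: Hale → Tarn → Arlen → Dunly = 10.4
Total via Hale: 9.8 + 10.4 = 20.2 min.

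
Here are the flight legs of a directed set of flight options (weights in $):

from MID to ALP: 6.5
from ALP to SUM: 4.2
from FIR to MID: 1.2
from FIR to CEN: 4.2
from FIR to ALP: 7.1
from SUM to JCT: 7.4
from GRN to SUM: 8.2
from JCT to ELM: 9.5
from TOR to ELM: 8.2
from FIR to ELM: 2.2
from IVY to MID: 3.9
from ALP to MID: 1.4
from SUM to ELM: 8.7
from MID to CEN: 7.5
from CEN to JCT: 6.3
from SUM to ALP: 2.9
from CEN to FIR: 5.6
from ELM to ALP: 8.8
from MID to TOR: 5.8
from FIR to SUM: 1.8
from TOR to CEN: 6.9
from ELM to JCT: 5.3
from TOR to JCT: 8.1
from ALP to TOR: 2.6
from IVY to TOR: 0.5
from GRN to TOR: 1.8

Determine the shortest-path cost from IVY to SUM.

Running Dijkstra from IVY:
IVY: 0
TOR: 0.5  (via IVY)
MID: 3.9  (via IVY)
CEN: 7.4  (via TOR)
JCT: 8.6  (via TOR)
ELM: 8.7  (via TOR)
ALP: 10.4  (via MID)
FIR: 13  (via CEN)
SUM: 14.6  (via ALP)
Shortest route: IVY–MID–ALP–SUM = $14.6.

$14.6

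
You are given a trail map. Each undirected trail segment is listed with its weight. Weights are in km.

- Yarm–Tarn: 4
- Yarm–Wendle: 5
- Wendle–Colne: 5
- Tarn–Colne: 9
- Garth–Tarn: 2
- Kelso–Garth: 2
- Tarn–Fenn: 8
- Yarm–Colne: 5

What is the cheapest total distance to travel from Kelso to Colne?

Shortest distances from Kelso:
Kelso: 0
Garth: 2  (via Kelso)
Tarn: 4  (via Garth)
Yarm: 8  (via Tarn)
Fenn: 12  (via Tarn)
Wendle: 13  (via Yarm)
Colne: 13  (via Tarn)
Shortest route: Kelso → Garth → Tarn → Colne = 13 km.

13 km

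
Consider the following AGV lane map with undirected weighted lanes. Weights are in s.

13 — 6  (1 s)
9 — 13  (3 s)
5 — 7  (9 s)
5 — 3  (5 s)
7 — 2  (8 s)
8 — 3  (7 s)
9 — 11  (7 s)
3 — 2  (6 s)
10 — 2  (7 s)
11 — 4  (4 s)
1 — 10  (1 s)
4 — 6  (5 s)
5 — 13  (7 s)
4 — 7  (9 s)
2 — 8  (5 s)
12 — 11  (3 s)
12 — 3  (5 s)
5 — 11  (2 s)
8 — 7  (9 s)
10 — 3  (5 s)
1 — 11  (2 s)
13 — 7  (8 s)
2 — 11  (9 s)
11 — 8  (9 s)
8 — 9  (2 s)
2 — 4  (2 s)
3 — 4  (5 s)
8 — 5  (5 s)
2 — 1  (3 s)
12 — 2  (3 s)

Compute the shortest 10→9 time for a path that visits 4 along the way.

15 s

Shortest 10→4: 10–1–2–4 = 6
Shortest 4→9: 4–6–13–9 = 9
Total via 4: 6 + 9 = 15 s.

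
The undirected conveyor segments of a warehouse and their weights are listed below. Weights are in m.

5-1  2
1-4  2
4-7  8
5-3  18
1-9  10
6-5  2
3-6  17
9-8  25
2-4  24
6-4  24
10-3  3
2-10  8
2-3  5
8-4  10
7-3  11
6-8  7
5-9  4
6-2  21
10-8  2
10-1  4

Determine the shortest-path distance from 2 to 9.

18 m

Compare a few routes:
2–10–1–9: 8+4+10 = 22
2–10–1–5–9: 8+4+2+4 = 18
2–3–10–1–9: 5+3+4+10 = 22
Cheapest is 2–10–1–5–9 at 18 m.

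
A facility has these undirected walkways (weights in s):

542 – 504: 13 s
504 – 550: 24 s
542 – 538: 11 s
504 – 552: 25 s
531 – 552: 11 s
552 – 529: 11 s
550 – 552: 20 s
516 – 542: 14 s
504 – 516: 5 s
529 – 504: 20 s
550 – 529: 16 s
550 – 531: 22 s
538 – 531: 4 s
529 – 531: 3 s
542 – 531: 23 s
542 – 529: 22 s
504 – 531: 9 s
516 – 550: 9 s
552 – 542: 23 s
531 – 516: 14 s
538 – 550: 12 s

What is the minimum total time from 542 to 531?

Settle nodes by increasing distance from 542:
542: 0
538: 11  (via 542)
504: 13  (via 542)
516: 14  (via 542)
531: 15  (via 538)
Shortest route: 542 → 538 → 531 = 15 s.

15 s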